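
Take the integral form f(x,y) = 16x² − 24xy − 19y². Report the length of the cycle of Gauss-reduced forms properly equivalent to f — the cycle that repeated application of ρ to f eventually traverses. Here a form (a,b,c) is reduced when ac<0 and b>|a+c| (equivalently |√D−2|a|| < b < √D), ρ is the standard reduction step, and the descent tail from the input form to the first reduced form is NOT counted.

D = 1792, ⌊√D⌋ = 42
descent: ρ → (-19,24,16)  [lands on river]
river: ρ → (16,40,-3)
river: ρ → (-3,38,29)
river: ρ → (29,20,-12)
river: ρ → (-12,28,21)
river: ρ → (21,14,-19)
ρ-cycle length = 6 (tail of 1 descent step not counted)

6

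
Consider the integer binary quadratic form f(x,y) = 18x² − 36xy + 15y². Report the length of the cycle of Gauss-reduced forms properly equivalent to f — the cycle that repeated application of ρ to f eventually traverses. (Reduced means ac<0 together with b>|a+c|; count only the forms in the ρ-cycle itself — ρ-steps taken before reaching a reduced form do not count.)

D = 216, ⌊√D⌋ = 14
descent: ρ → (15,6,-3)
descent: ρ → (-3,12,6)  [lands on river]
river: ρ → (6,12,-3)
ρ-cycle length = 2 (tail of 2 descent steps not counted)

2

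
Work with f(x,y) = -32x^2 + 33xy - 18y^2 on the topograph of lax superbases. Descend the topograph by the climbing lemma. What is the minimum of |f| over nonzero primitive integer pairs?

translate: b→31 (≡-33 mod 64), so (32,-33,18)→(32,31,17)
flip: (32,31,17)→(17,-31,32)
translate: b→3 (≡-31 mod 34), so (17,-31,32)→(17,3,18)
reduced (well bottom): (17,3,18) with a≤c, −a<b≤a
well minimum |f| = |-17| = 17 (negative-definite)

17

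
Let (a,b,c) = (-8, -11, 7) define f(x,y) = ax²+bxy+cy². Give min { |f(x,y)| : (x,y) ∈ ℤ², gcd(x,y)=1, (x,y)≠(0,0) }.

descent: ρ → (7,11,-8)  [lands on river]
river: ρ → (-8,5,10)
river: ρ → (10,15,-3)
river: ρ → (-3,15,10)
river: ρ → (10,5,-8)
river: ρ → (-8,11,7)
river: ρ → (7,17,-2)
river: ρ → (-2,15,15)
river: ρ → (15,15,-2)
river: ρ → (-2,17,7)
closes: descent 1, river 10
min |a| on river = 2

2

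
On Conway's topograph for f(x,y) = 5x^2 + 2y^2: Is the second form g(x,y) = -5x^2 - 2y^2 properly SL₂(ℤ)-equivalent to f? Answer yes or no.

D₁ = -40, D₂ = -40
f: flip: (5,0,2)→(2,0,5)
f: reduced (well bottom): (2,0,5) with a≤c, −a<b≤a
g is negative-definite; reduce −g:
−g: flip: (5,0,2)→(2,0,5)
−g: reduced (well bottom): (2,0,5) with a≤c, −a<b≤a
flip sign back: reduced form of g is (-2,0,-5)
reduced forms (2, 0, 5) vs (-2, 0, -5) ⇒ inequivalent

no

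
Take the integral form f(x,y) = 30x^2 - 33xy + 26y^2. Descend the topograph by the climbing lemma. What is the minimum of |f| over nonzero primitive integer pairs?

translate: b→27 (≡-33 mod 60), so (30,-33,26)→(30,27,23)
flip: (30,27,23)→(23,-27,30)
translate: b→19 (≡-27 mod 46), so (23,-27,30)→(23,19,26)
reduced (well bottom): (23,19,26) with a≤c, −a<b≤a
well minimum = a = 23

23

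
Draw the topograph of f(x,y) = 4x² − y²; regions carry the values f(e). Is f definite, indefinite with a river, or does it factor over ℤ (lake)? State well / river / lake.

D = b²−4ac = 0² − 4·4·(-1) = 16
D = 4² is a perfect square ⇒ form factors over ℤ ⇒ lakes

lake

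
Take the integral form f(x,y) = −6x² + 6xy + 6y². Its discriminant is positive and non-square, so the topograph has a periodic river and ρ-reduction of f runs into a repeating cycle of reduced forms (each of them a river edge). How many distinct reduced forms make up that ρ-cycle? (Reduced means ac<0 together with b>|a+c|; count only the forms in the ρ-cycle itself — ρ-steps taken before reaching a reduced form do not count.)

D = 180, ⌊√D⌋ = 13
river: ρ → (6,6,-6)
river: ρ → (-6,6,6)
ρ-cycle length = 2 (tail of 0 descent steps not counted)

2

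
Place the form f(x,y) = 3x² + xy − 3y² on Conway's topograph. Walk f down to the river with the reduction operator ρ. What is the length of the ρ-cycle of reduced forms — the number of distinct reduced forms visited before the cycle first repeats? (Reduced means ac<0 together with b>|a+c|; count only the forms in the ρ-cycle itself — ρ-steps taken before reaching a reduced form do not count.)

D = 37, ⌊√D⌋ = 6
river: ρ → (-3,5,1)
river: ρ → (1,5,-3)
river: ρ → (-3,1,3)
river: ρ → (3,5,-1)
river: ρ → (-1,5,3)
river: ρ → (3,1,-3)
ρ-cycle length = 6 (tail of 0 descent steps not counted)

6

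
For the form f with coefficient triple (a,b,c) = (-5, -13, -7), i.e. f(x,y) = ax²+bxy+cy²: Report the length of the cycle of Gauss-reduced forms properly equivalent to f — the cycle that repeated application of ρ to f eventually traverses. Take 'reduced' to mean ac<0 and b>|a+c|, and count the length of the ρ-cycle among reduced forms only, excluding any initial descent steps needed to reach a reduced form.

D = 29, ⌊√D⌋ = 5
descent: ρ → (-7,-1,1)
descent: ρ → (1,5,-1)  [lands on river]
river: ρ → (-1,5,1)
ρ-cycle length = 2 (tail of 2 descent steps not counted)

2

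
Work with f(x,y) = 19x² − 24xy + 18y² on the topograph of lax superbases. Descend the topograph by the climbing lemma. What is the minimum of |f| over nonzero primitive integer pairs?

translate: b→14 (≡-24 mod 38), so (19,-24,18)→(19,14,13)
flip: (19,14,13)→(13,-14,19)
translate: b→12 (≡-14 mod 26), so (13,-14,19)→(13,12,18)
reduced (well bottom): (13,12,18) with a≤c, −a<b≤a
well minimum = a = 13

13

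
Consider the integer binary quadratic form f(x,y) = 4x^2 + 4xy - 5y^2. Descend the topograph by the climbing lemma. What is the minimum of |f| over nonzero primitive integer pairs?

river: ρ → (-5,6,3)
river: ρ → (3,6,-5)
river: ρ → (-5,4,4)
river: ρ → (4,4,-5)
closes: descent 0, river 4
min |a| on river = 3

3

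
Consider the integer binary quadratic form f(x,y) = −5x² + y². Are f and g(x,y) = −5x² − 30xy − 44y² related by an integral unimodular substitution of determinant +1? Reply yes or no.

D₁ = 20, D₂ = 20
river cycle of f (length 2): (1, 4, -1), (-1, 4, 1)
river cycle of g (length 2): (1, 4, -1), (-1, 4, 1)
cycles coincide ⇒ equivalent

yes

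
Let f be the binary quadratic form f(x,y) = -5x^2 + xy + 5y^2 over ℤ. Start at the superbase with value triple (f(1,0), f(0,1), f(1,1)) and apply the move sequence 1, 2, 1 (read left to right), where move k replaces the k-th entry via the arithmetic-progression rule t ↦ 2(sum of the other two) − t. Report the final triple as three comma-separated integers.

start (-5,5,1) = (f(1,0),f(0,1),f(1,1))
replace slot 1: 2·(5+1) − (-5) = 17 → (17,5,1)
replace slot 2: 2·(17+1) − 5 = 31 → (17,31,1)
replace slot 1: 2·(31+1) − 17 = 47 → (47,31,1)

47,31,1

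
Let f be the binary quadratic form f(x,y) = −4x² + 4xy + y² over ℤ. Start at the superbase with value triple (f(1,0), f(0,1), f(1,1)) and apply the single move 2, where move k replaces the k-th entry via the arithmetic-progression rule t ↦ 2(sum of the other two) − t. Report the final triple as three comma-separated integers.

start (-4,1,1) = (f(1,0),f(0,1),f(1,1))
replace slot 2: 2·((-4)+1) − 1 = -7 → (-4,-7,1)

-4,-7,1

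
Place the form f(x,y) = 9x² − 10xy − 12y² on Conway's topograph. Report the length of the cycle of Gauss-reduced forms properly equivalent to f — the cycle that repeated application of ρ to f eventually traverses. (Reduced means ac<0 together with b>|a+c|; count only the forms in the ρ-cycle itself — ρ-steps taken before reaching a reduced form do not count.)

D = 532, ⌊√D⌋ = 23
descent: ρ → (-12,10,9)  [lands on river]
river: ρ → (9,8,-13)
river: ρ → (-13,18,4)
river: ρ → (4,22,-3)
river: ρ → (-3,20,11)
river: ρ → (11,2,-12)
river: ρ → (-12,22,1)
river: ρ → (1,22,-12)
river: ρ → (-12,2,11)
river: ρ → (11,20,-3)
river: ρ → (-3,22,4)
river: ρ → (4,18,-13)
river: ρ → (-13,8,9)
river: ρ → (9,10,-12)
river: ρ → (-12,14,7)
river: ρ → (7,14,-12)
ρ-cycle length = 16 (tail of 1 descent step not counted)

16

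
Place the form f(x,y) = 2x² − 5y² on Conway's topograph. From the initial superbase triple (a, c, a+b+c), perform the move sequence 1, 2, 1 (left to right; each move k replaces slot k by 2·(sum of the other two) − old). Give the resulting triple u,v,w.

start (2,-5,-3) = (f(1,0),f(0,1),f(1,1))
replace slot 1: 2·((-5)+(-3)) − 2 = -18 → (-18,-5,-3)
replace slot 2: 2·((-18)+(-3)) − (-5) = -37 → (-18,-37,-3)
replace slot 1: 2·((-37)+(-3)) − (-18) = -62 → (-62,-37,-3)

-62,-37,-3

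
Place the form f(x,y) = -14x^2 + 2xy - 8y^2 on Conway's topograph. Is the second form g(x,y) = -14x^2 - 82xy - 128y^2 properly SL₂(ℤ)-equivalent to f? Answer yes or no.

D₁ = -444, D₂ = -444
f is negative-definite; reduce −f:
−f: flip: (14,-2,8)→(8,2,14)
−f: reduced (well bottom): (8,2,14) with a≤c, −a<b≤a
flip sign back: reduced form of f is (-8,-2,-14)
g is negative-definite; reduce −g:
−g: translate: b→-2 (≡82 mod 28), so (14,82,128)→(14,-2,8)
−g: flip: (14,-2,8)→(8,2,14)
−g: reduced (well bottom): (8,2,14) with a≤c, −a<b≤a
flip sign back: reduced form of g is (-8,-2,-14)
reduced forms (-8, -2, -14) vs (-8, -2, -14) ⇒ equivalent

yes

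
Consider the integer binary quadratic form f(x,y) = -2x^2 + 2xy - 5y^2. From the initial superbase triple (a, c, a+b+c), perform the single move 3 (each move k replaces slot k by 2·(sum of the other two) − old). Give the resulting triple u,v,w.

start (-2,-5,-5) = (f(1,0),f(0,1),f(1,1))
replace slot 3: 2·((-2)+(-5)) − (-5) = -9 → (-2,-5,-9)

-2,-5,-9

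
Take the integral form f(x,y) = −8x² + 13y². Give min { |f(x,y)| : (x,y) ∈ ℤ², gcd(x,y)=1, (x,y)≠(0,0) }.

descent: ρ → (13,0,-8)
descent: ρ → (-8,16,5)  [lands on river]
river: ρ → (5,14,-11)
river: ρ → (-11,8,8)
river: ρ → (8,8,-11)
river: ρ → (-11,14,5)
river: ρ → (5,16,-8)
closes: descent 2, river 6
min |a| on river = 5

5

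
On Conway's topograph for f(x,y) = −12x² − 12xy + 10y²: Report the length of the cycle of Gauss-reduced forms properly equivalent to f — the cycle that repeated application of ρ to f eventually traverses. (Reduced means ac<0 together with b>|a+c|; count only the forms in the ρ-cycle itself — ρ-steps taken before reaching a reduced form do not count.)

D = 624, ⌊√D⌋ = 24
descent: ρ → (10,12,-12)  [lands on river]
river: ρ → (-12,12,10)
river: ρ → (10,8,-14)
river: ρ → (-14,20,4)
river: ρ → (4,20,-14)
river: ρ → (-14,8,10)
ρ-cycle length = 6 (tail of 1 descent step not counted)

6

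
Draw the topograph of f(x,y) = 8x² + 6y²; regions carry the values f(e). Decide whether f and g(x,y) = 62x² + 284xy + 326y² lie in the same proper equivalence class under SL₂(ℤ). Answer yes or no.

D₁ = -192, D₂ = -192
f: flip: (8,0,6)→(6,0,8)
f: reduced (well bottom): (6,0,8) with a≤c, −a<b≤a
g: translate: b→36 (≡284 mod 124), so (62,284,326)→(62,36,6)
g: flip: (62,36,6)→(6,-36,62)
g: translate: b→0 (≡-36 mod 12), so (6,-36,62)→(6,0,8)
g: reduced (well bottom): (6,0,8) with a≤c, −a<b≤a
reduced forms (6, 0, 8) vs (6, 0, 8) ⇒ equivalent

yes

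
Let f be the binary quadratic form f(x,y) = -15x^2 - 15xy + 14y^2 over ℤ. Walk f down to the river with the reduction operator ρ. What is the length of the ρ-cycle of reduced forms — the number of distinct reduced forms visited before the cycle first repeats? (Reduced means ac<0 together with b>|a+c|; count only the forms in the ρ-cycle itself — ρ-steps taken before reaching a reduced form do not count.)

D = 1065, ⌊√D⌋ = 32
descent: ρ → (14,15,-15)  [lands on river]
river: ρ → (-15,15,14)
river: ρ → (14,13,-16)
river: ρ → (-16,19,11)
river: ρ → (11,25,-10)
river: ρ → (-10,15,21)
river: ρ → (21,27,-4)
river: ρ → (-4,29,14)
river: ρ → (14,27,-6)
river: ρ → (-6,21,26)
river: ρ → (26,31,-1)
river: ρ → (-1,31,26)
river: ρ → (26,21,-6)
river: ρ → (-6,27,14)
river: ρ → (14,29,-4)
river: ρ → (-4,27,21)
river: ρ → (21,15,-10)
river: ρ → (-10,25,11)
river: ρ → (11,19,-16)
river: ρ → (-16,13,14)
ρ-cycle length = 20 (tail of 1 descent step not counted)

20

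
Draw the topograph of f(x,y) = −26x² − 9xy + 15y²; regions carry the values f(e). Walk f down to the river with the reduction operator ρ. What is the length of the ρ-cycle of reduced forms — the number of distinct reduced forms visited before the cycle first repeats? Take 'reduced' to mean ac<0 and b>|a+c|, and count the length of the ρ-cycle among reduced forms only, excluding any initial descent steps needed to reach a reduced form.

D = 1641, ⌊√D⌋ = 40
descent: ρ → (15,39,-2)  [lands on river]
river: ρ → (-2,37,34)
river: ρ → (34,31,-5)
river: ρ → (-5,39,6)
river: ρ → (6,33,-23)
river: ρ → (-23,13,16)
river: ρ → (16,19,-20)
river: ρ → (-20,21,15)
ρ-cycle length = 8 (tail of 1 descent step not counted)

8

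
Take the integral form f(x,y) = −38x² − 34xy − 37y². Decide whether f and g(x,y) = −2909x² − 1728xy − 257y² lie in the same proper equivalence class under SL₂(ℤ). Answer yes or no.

D₁ = -4468, D₂ = -4468
f is negative-definite; reduce −f:
−f: flip: (38,34,37)→(37,-34,38)
−f: reduced (well bottom): (37,-34,38) with a≤c, −a<b≤a
flip sign back: reduced form of f is (-37,34,-38)
g is negative-definite; reduce −g:
−g: flip: (2909,1728,257)→(257,-1728,2909)
−g: translate: b→-186 (≡-1728 mod 514), so (257,-1728,2909)→(257,-186,38)
−g: flip: (257,-186,38)→(38,186,257)
−g: translate: b→34 (≡186 mod 76), so (38,186,257)→(38,34,37)
−g: flip: (38,34,37)→(37,-34,38)
−g: reduced (well bottom): (37,-34,38) with a≤c, −a<b≤a
flip sign back: reduced form of g is (-37,34,-38)
reduced forms (-37, 34, -38) vs (-37, 34, -38) ⇒ equivalent

yes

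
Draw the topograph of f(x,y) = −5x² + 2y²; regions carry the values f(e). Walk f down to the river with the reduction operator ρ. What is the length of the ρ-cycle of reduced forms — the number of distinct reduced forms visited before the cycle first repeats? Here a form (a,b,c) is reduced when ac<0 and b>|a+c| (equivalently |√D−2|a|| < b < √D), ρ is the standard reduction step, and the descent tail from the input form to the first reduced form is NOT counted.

D = 40, ⌊√D⌋ = 6
descent: ρ → (2,4,-3)  [lands on river]
river: ρ → (-3,2,3)
river: ρ → (3,4,-2)
river: ρ → (-2,4,3)
river: ρ → (3,2,-3)
river: ρ → (-3,4,2)
ρ-cycle length = 6 (tail of 1 descent step not counted)

6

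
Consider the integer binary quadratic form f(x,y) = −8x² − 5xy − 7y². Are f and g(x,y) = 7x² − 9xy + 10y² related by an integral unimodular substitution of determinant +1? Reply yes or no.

D₁ = -199, D₂ = -199
f is negative-definite; reduce −f:
−f: flip: (8,5,7)→(7,-5,8)
−f: reduced (well bottom): (7,-5,8) with a≤c, −a<b≤a
flip sign back: reduced form of f is (-7,5,-8)
g: translate: b→5 (≡-9 mod 14), so (7,-9,10)→(7,5,8)
g: reduced (well bottom): (7,5,8) with a≤c, −a<b≤a
reduced forms (-7, 5, -8) vs (7, 5, 8) ⇒ inequivalent

no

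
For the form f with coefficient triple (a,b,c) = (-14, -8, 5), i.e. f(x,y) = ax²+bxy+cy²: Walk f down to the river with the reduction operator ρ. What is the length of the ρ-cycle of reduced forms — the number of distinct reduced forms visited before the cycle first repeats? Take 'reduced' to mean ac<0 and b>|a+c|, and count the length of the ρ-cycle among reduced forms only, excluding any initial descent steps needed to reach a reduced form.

D = 344, ⌊√D⌋ = 18
descent: ρ → (5,18,-1)  [lands on river]
river: ρ → (-1,18,5)
river: ρ → (5,12,-10)
river: ρ → (-10,8,7)
river: ρ → (7,6,-11)
river: ρ → (-11,16,2)
river: ρ → (2,16,-11)
river: ρ → (-11,6,7)
river: ρ → (7,8,-10)
river: ρ → (-10,12,5)
ρ-cycle length = 10 (tail of 1 descent step not counted)

10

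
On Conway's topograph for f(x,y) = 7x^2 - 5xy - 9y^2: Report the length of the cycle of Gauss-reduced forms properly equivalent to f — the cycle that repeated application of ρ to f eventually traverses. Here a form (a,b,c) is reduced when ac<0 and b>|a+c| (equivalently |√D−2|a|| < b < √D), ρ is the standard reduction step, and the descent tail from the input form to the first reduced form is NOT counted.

D = 277, ⌊√D⌋ = 16
descent: ρ → (-9,5,7)  [lands on river]
river: ρ → (7,9,-7)
river: ρ → (-7,5,9)
river: ρ → (9,13,-3)
river: ρ → (-3,11,13)
river: ρ → (13,15,-1)
river: ρ → (-1,15,13)
river: ρ → (13,11,-3)
river: ρ → (-3,13,9)
river: ρ → (9,5,-7)
river: ρ → (-7,9,7)
river: ρ → (7,5,-9)
river: ρ → (-9,13,3)
river: ρ → (3,11,-13)
river: ρ → (-13,15,1)
river: ρ → (1,15,-13)
river: ρ → (-13,11,3)
river: ρ → (3,13,-9)
ρ-cycle length = 18 (tail of 1 descent step not counted)

18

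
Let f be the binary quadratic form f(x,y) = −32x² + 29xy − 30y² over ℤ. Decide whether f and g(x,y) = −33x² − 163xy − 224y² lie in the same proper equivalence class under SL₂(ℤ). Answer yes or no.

D₁ = -2999, D₂ = -2999
f is negative-definite; reduce −f:
−f: flip: (32,-29,30)→(30,29,32)
−f: reduced (well bottom): (30,29,32) with a≤c, −a<b≤a
flip sign back: reduced form of f is (-30,-29,-32)
g is negative-definite; reduce −g:
−g: translate: b→31 (≡163 mod 66), so (33,163,224)→(33,31,30)
−g: flip: (33,31,30)→(30,-31,33)
−g: translate: b→29 (≡-31 mod 60), so (30,-31,33)→(30,29,32)
−g: reduced (well bottom): (30,29,32) with a≤c, −a<b≤a
flip sign back: reduced form of g is (-30,-29,-32)
reduced forms (-30, -29, -32) vs (-30, -29, -32) ⇒ equivalent

yes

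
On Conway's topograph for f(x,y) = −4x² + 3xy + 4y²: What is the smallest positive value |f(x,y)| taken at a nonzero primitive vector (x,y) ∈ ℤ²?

river: ρ → (4,5,-3)
river: ρ → (-3,7,2)
river: ρ → (2,5,-6)
river: ρ → (-6,7,1)
river: ρ → (1,7,-6)
river: ρ → (-6,5,2)
river: ρ → (2,7,-3)
river: ρ → (-3,5,4)
river: ρ → (4,3,-4)
river: ρ → (-4,5,3)
river: ρ → (3,7,-2)
river: ρ → (-2,5,6)
river: ρ → (6,7,-1)
river: ρ → (-1,7,6)
river: ρ → (6,5,-2)
river: ρ → (-2,7,3)
river: ρ → (3,5,-4)
river: ρ → (-4,3,4)
closes: descent 0, river 18
min |a| on river = 1

1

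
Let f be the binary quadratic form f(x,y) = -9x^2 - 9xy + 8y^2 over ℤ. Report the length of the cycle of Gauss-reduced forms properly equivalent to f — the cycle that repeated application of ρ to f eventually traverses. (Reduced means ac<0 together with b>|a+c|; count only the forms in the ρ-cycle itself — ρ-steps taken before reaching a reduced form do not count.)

D = 369, ⌊√D⌋ = 19
descent: ρ → (8,9,-9)  [lands on river]
river: ρ → (-9,9,8)
river: ρ → (8,7,-10)
river: ρ → (-10,13,5)
river: ρ → (5,17,-4)
river: ρ → (-4,15,9)
river: ρ → (9,3,-10)
river: ρ → (-10,17,2)
river: ρ → (2,19,-1)
river: ρ → (-1,19,2)
river: ρ → (2,17,-10)
river: ρ → (-10,3,9)
river: ρ → (9,15,-4)
river: ρ → (-4,17,5)
river: ρ → (5,13,-10)
river: ρ → (-10,7,8)
ρ-cycle length = 16 (tail of 1 descent step not counted)

16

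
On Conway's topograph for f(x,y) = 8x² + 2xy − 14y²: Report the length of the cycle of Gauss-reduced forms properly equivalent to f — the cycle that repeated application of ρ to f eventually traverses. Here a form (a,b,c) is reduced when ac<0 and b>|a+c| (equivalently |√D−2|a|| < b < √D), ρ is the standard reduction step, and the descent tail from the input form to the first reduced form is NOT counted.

D = 452, ⌊√D⌋ = 21
descent: ρ → (-14,-2,8)
descent: ρ → (8,18,-4)  [lands on river]
river: ρ → (-4,14,16)
river: ρ → (16,18,-2)
river: ρ → (-2,18,16)
river: ρ → (16,14,-4)
river: ρ → (-4,18,8)
river: ρ → (8,14,-8)
river: ρ → (-8,18,4)
river: ρ → (4,14,-16)
river: ρ → (-16,18,2)
river: ρ → (2,18,-16)
river: ρ → (-16,14,4)
river: ρ → (4,18,-8)
river: ρ → (-8,14,8)
ρ-cycle length = 14 (tail of 2 descent steps not counted)

14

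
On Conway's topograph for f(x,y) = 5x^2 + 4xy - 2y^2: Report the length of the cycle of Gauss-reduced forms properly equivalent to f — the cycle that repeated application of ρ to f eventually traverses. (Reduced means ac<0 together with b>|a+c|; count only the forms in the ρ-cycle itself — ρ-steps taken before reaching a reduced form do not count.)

D = 56, ⌊√D⌋ = 7
river: ρ → (-2,4,5)
river: ρ → (5,6,-1)
river: ρ → (-1,6,5)
river: ρ → (5,4,-2)
ρ-cycle length = 4 (tail of 0 descent steps not counted)

4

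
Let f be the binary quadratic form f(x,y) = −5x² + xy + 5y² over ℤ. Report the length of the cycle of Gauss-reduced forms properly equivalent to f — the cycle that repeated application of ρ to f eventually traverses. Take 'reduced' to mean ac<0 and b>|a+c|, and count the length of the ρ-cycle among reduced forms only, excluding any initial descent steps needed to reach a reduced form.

D = 101, ⌊√D⌋ = 10
river: ρ → (5,9,-1)
river: ρ → (-1,9,5)
river: ρ → (5,1,-5)
river: ρ → (-5,9,1)
river: ρ → (1,9,-5)
river: ρ → (-5,1,5)
ρ-cycle length = 6 (tail of 0 descent steps not counted)

6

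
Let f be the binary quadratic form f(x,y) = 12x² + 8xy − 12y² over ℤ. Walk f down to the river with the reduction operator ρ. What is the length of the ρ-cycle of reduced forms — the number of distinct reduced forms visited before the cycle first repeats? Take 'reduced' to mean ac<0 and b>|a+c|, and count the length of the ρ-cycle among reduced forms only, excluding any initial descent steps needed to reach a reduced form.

D = 640, ⌊√D⌋ = 25
river: ρ → (-12,16,8)
river: ρ → (8,16,-12)
river: ρ → (-12,8,12)
river: ρ → (12,16,-8)
river: ρ → (-8,16,12)
river: ρ → (12,8,-12)
ρ-cycle length = 6 (tail of 0 descent steps not counted)

6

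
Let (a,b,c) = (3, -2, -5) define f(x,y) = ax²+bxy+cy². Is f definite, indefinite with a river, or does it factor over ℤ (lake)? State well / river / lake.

D = b²−4ac = (-2)² − 4·3·(-5) = 64
D = 8² is a perfect square ⇒ form factors over ℤ ⇒ lakes

lake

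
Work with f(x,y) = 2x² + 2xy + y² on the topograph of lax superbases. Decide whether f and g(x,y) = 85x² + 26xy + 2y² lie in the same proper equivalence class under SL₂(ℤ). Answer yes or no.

D₁ = -4, D₂ = -4
f: flip: (2,2,1)→(1,-2,2)
f: translate: b→0 (≡-2 mod 2), so (1,-2,2)→(1,0,1)
f: reduced (well bottom): (1,0,1) with a≤c, −a<b≤a
g: flip: (85,26,2)→(2,-26,85)
g: translate: b→2 (≡-26 mod 4), so (2,-26,85)→(2,2,1)
g: flip: (2,2,1)→(1,-2,2)
g: translate: b→0 (≡-2 mod 2), so (1,-2,2)→(1,0,1)
g: reduced (well bottom): (1,0,1) with a≤c, −a<b≤a
reduced forms (1, 0, 1) vs (1, 0, 1) ⇒ equivalent

yes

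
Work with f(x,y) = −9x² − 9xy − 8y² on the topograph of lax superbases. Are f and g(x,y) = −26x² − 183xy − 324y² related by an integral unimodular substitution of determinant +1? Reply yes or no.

D₁ = -207, D₂ = -207
f is negative-definite; reduce −f:
−f: flip: (9,9,8)→(8,-9,9)
−f: translate: b→7 (≡-9 mod 16), so (8,-9,9)→(8,7,8)
−f: reduced (well bottom): (8,7,8) with a≤c, −a<b≤a
flip sign back: reduced form of f is (-8,-7,-8)
g is negative-definite; reduce −g:
−g: translate: b→-25 (≡183 mod 52), so (26,183,324)→(26,-25,8)
−g: flip: (26,-25,8)→(8,25,26)
−g: translate: b→-7 (≡25 mod 16), so (8,25,26)→(8,-7,8)
−g: flip: (8,-7,8)→(8,7,8)
−g: reduced (well bottom): (8,7,8) with a≤c, −a<b≤a
flip sign back: reduced form of g is (-8,-7,-8)
reduced forms (-8, -7, -8) vs (-8, -7, -8) ⇒ equivalent

yes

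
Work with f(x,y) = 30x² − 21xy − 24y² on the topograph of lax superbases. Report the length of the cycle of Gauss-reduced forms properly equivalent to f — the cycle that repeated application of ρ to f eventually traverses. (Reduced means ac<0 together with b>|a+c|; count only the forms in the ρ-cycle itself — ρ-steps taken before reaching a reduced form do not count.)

D = 3321, ⌊√D⌋ = 57
descent: ρ → (-24,21,30)  [lands on river]
river: ρ → (30,39,-15)
river: ρ → (-15,51,12)
river: ρ → (12,45,-27)
river: ρ → (-27,9,30)
river: ρ → (30,51,-6)
river: ρ → (-6,57,3)
river: ρ → (3,57,-6)
river: ρ → (-6,51,30)
river: ρ → (30,9,-27)
river: ρ → (-27,45,12)
river: ρ → (12,51,-15)
river: ρ → (-15,39,30)
river: ρ → (30,21,-24)
river: ρ → (-24,27,27)
river: ρ → (27,27,-24)
ρ-cycle length = 16 (tail of 1 descent step not counted)

16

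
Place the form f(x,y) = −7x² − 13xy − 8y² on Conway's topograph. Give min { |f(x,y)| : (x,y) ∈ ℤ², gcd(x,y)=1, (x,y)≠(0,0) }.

translate: b→-1 (≡13 mod 14), so (7,13,8)→(7,-1,2)
flip: (7,-1,2)→(2,1,7)
reduced (well bottom): (2,1,7) with a≤c, −a<b≤a
well minimum |f| = |-2| = 2 (negative-definite)

2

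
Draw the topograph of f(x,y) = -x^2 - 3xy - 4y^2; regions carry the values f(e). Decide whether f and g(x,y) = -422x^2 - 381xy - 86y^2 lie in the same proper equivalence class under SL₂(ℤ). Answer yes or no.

D₁ = -7, D₂ = -7
f is negative-definite; reduce −f:
−f: translate: b→1 (≡3 mod 2), so (1,3,4)→(1,1,2)
−f: reduced (well bottom): (1,1,2) with a≤c, −a<b≤a
flip sign back: reduced form of f is (-1,-1,-2)
g is negative-definite; reduce −g:
−g: flip: (422,381,86)→(86,-381,422)
−g: translate: b→-37 (≡-381 mod 172), so (86,-381,422)→(86,-37,4)
−g: flip: (86,-37,4)→(4,37,86)
−g: translate: b→-3 (≡37 mod 8), so (4,37,86)→(4,-3,1)
−g: flip: (4,-3,1)→(1,3,4)
−g: translate: b→1 (≡3 mod 2), so (1,3,4)→(1,1,2)
−g: reduced (well bottom): (1,1,2) with a≤c, −a<b≤a
flip sign back: reduced form of g is (-1,-1,-2)
reduced forms (-1, -1, -2) vs (-1, -1, -2) ⇒ equivalent

yes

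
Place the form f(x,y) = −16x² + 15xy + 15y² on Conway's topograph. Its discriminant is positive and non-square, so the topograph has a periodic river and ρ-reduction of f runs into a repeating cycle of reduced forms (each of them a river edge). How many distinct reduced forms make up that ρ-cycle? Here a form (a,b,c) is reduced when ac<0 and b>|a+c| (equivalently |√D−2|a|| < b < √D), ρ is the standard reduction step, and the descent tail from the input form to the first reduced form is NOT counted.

D = 1185, ⌊√D⌋ = 34
river: ρ → (15,15,-16)
river: ρ → (-16,17,14)
river: ρ → (14,11,-19)
river: ρ → (-19,27,6)
river: ρ → (6,33,-4)
river: ρ → (-4,31,14)
river: ρ → (14,25,-10)
river: ρ → (-10,15,24)
river: ρ → (24,33,-1)
river: ρ → (-1,33,24)
river: ρ → (24,15,-10)
river: ρ → (-10,25,14)
river: ρ → (14,31,-4)
river: ρ → (-4,33,6)
river: ρ → (6,27,-19)
river: ρ → (-19,11,14)
river: ρ → (14,17,-16)
river: ρ → (-16,15,15)
ρ-cycle length = 18 (tail of 0 descent steps not counted)

18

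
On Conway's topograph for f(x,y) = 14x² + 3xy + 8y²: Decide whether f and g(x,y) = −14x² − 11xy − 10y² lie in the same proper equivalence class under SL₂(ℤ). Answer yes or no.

D₁ = -439, D₂ = -439
f: flip: (14,3,8)→(8,-3,14)
f: reduced (well bottom): (8,-3,14) with a≤c, −a<b≤a
g is negative-definite; reduce −g:
−g: flip: (14,11,10)→(10,-11,14)
−g: translate: b→9 (≡-11 mod 20), so (10,-11,14)→(10,9,13)
−g: reduced (well bottom): (10,9,13) with a≤c, −a<b≤a
flip sign back: reduced form of g is (-10,-9,-13)
reduced forms (8, -3, 14) vs (-10, -9, -13) ⇒ inequivalent

no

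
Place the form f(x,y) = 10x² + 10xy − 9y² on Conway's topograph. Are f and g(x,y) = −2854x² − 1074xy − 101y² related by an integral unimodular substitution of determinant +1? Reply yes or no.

D₁ = 460, D₂ = 460
river cycle of f (length 10): (-9, 8, 11), (11, 14, -6), (-6, 10, 15), (15, 20, -1), (-1, 20, 15), (15, 10, -6), (-6, 14, 11), (11, 8, -9), (-9, 10, 10), (10, 10, -9)
river cycle of g (length 10): (-9, 8, 11), (11, 14, -6), (-6, 10, 15), (15, 20, -1), (-1, 20, 15), (15, 10, -6), (-6, 14, 11), (11, 8, -9), (-9, 10, 10), (10, 10, -9)
cycles coincide ⇒ equivalent

yes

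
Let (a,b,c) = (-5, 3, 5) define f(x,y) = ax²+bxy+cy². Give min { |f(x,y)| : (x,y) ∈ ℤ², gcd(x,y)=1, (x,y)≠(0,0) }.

river: ρ → (5,7,-3)
river: ρ → (-3,5,7)
river: ρ → (7,9,-1)
river: ρ → (-1,9,7)
river: ρ → (7,5,-3)
river: ρ → (-3,7,5)
river: ρ → (5,3,-5)
river: ρ → (-5,7,3)
river: ρ → (3,5,-7)
river: ρ → (-7,9,1)
river: ρ → (1,9,-7)
river: ρ → (-7,5,3)
river: ρ → (3,7,-5)
river: ρ → (-5,3,5)
closes: descent 0, river 14
min |a| on river = 1

1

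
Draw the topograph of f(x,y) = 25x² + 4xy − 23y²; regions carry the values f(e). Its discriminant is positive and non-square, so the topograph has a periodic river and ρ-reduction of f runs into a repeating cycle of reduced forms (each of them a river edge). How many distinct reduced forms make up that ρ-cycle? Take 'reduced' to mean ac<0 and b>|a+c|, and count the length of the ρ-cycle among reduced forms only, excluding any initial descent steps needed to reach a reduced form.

D = 2316, ⌊√D⌋ = 48
river: ρ → (-23,42,6)
river: ρ → (6,42,-23)
river: ρ → (-23,4,25)
river: ρ → (25,46,-2)
river: ρ → (-2,46,25)
river: ρ → (25,4,-23)
ρ-cycle length = 6 (tail of 0 descent steps not counted)

6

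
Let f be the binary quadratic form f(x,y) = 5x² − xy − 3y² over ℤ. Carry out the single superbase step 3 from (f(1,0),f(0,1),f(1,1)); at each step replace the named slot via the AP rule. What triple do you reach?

start (5,-3,1) = (f(1,0),f(0,1),f(1,1))
replace slot 3: 2·(5+(-3)) − 1 = 3 → (5,-3,3)

5,-3,3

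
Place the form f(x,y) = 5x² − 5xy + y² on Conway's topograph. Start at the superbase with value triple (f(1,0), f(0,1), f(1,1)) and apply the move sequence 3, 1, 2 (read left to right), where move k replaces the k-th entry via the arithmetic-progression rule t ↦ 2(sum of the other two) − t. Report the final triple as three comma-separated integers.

start (5,1,1) = (f(1,0),f(0,1),f(1,1))
replace slot 3: 2·(5+1) − 1 = 11 → (5,1,11)
replace slot 1: 2·(1+11) − 5 = 19 → (19,1,11)
replace slot 2: 2·(19+11) − 1 = 59 → (19,59,11)

19,59,11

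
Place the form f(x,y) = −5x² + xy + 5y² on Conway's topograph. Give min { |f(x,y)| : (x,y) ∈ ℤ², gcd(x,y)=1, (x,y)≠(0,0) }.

river: ρ → (5,9,-1)
river: ρ → (-1,9,5)
river: ρ → (5,1,-5)
river: ρ → (-5,9,1)
river: ρ → (1,9,-5)
river: ρ → (-5,1,5)
closes: descent 0, river 6
min |a| on river = 1

1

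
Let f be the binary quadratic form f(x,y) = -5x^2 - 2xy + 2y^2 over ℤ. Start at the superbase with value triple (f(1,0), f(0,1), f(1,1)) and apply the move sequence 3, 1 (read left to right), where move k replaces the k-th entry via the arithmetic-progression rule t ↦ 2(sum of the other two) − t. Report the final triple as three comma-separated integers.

start (-5,2,-5) = (f(1,0),f(0,1),f(1,1))
replace slot 3: 2·((-5)+2) − (-5) = -1 → (-5,2,-1)
replace slot 1: 2·(2+(-1)) − (-5) = 7 → (7,2,-1)

7,2,-1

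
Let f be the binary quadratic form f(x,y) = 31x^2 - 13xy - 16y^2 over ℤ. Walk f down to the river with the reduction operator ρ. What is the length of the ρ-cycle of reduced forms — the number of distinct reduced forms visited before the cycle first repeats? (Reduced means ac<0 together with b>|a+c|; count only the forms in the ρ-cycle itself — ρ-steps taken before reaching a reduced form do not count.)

D = 2153, ⌊√D⌋ = 46
descent: ρ → (-16,45,2)  [lands on river]
river: ρ → (2,43,-38)
river: ρ → (-38,33,7)
river: ρ → (7,37,-28)
river: ρ → (-28,19,16)
river: ρ → (16,45,-2)
river: ρ → (-2,43,38)
river: ρ → (38,33,-7)
river: ρ → (-7,37,28)
river: ρ → (28,19,-16)
ρ-cycle length = 10 (tail of 1 descent step not counted)

10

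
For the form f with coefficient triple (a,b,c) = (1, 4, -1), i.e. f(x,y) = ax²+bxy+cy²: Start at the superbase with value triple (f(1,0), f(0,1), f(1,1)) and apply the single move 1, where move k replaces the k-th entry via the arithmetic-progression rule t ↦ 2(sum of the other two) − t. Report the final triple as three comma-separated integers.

start (1,-1,4) = (f(1,0),f(0,1),f(1,1))
replace slot 1: 2·((-1)+4) − 1 = 5 → (5,-1,4)

5,-1,4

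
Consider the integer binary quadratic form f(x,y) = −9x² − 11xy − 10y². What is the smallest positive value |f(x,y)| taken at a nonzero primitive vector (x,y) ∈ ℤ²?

translate: b→-7 (≡11 mod 18), so (9,11,10)→(9,-7,8)
flip: (9,-7,8)→(8,7,9)
reduced (well bottom): (8,7,9) with a≤c, −a<b≤a
well minimum |f| = |-8| = 8 (negative-definite)

8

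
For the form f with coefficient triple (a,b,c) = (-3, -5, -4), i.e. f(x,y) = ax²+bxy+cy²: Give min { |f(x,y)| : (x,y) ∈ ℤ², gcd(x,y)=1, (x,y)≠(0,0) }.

translate: b→-1 (≡5 mod 6), so (3,5,4)→(3,-1,2)
flip: (3,-1,2)→(2,1,3)
reduced (well bottom): (2,1,3) with a≤c, −a<b≤a
well minimum |f| = |-2| = 2 (negative-definite)

2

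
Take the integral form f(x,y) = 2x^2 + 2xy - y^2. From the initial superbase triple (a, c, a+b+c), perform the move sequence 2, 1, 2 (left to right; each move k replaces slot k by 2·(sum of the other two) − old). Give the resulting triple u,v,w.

start (2,-1,3) = (f(1,0),f(0,1),f(1,1))
replace slot 2: 2·(2+3) − (-1) = 11 → (2,11,3)
replace slot 1: 2·(11+3) − 2 = 26 → (26,11,3)
replace slot 2: 2·(26+3) − 11 = 47 → (26,47,3)

26,47,3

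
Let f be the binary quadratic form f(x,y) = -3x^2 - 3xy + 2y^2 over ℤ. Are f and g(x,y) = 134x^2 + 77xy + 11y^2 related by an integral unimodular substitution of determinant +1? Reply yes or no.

D₁ = 33, D₂ = 33
river cycle of f (length 4): (2, 3, -3), (-3, 3, 2), (2, 5, -1), (-1, 5, 2)
river cycle of g (length 4): (2, 5, -1), (-1, 5, 2), (2, 3, -3), (-3, 3, 2)
cycles coincide ⇒ equivalent

yes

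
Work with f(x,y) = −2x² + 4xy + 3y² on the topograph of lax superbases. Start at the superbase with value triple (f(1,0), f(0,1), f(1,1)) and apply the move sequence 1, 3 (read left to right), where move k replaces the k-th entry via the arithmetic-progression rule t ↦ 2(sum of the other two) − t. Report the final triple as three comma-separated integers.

start (-2,3,5) = (f(1,0),f(0,1),f(1,1))
replace slot 1: 2·(3+5) − (-2) = 18 → (18,3,5)
replace slot 3: 2·(18+3) − 5 = 37 → (18,3,37)

18,3,37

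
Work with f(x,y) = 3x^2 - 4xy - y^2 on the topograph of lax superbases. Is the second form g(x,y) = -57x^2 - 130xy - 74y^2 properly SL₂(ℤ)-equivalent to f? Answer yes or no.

D₁ = 28, D₂ = 28
river cycle of f (length 4): (-1, 4, 3), (3, 2, -2), (-2, 2, 3), (3, 4, -1)
river cycle of g (length 4): (-1, 4, 3), (3, 2, -2), (-2, 2, 3), (3, 4, -1)
cycles coincide ⇒ equivalent

yes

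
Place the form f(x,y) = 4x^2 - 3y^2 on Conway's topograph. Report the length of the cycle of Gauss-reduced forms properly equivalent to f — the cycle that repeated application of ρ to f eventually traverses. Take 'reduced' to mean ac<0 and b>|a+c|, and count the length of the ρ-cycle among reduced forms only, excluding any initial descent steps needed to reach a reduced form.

D = 48, ⌊√D⌋ = 6
descent: ρ → (-3,6,1)  [lands on river]
river: ρ → (1,6,-3)
ρ-cycle length = 2 (tail of 1 descent step not counted)

2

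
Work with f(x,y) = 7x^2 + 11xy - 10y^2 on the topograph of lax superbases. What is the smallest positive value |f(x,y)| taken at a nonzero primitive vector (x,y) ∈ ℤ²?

river: ρ → (-10,9,8)
river: ρ → (8,7,-11)
river: ρ → (-11,15,4)
river: ρ → (4,17,-7)
river: ρ → (-7,11,10)
river: ρ → (10,9,-8)
river: ρ → (-8,7,11)
river: ρ → (11,15,-4)
river: ρ → (-4,17,7)
river: ρ → (7,11,-10)
closes: descent 0, river 10
min |a| on river = 4

4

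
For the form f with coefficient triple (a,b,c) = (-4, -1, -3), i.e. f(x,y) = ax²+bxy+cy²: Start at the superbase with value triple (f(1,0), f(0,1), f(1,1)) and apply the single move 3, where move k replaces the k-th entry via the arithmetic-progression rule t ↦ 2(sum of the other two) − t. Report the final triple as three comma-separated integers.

start (-4,-3,-8) = (f(1,0),f(0,1),f(1,1))
replace slot 3: 2·((-4)+(-3)) − (-8) = -6 → (-4,-3,-6)

-4,-3,-6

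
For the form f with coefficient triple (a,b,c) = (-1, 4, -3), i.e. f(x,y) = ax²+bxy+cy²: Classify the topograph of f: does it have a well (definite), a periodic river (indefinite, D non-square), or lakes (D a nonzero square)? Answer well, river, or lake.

D = b²−4ac = 4² − 4·(-1)·(-3) = 4
D = 2² is a perfect square ⇒ form factors over ℤ ⇒ lakes

lake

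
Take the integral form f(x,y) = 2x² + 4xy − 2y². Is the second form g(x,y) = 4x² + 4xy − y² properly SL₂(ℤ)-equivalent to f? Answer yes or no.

D₁ = 32, D₂ = 32
river cycle of f (length 2): (-2, 4, 2), (2, 4, -2)
river cycle of g (length 2): (-1, 4, 4), (4, 4, -1)
cycles differ ⇒ inequivalent

no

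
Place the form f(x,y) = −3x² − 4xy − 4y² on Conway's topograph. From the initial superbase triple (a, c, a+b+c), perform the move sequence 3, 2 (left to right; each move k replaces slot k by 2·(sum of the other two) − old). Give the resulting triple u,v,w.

start (-3,-4,-11) = (f(1,0),f(0,1),f(1,1))
replace slot 3: 2·((-3)+(-4)) − (-11) = -3 → (-3,-4,-3)
replace slot 2: 2·((-3)+(-3)) − (-4) = -8 → (-3,-8,-3)

-3,-8,-3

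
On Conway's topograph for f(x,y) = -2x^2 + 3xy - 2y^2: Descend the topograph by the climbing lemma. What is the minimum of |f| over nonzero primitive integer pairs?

translate: b→1 (≡-3 mod 4), so (2,-3,2)→(2,1,1)
flip: (2,1,1)→(1,-1,2)
translate: b→1 (≡-1 mod 2), so (1,-1,2)→(1,1,2)
reduced (well bottom): (1,1,2) with a≤c, −a<b≤a
well minimum |f| = |-1| = 1 (negative-definite)

1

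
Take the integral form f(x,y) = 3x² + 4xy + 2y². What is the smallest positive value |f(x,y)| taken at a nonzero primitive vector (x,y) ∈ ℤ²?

translate: b→-2 (≡4 mod 6), so (3,4,2)→(3,-2,1)
flip: (3,-2,1)→(1,2,3)
translate: b→0 (≡2 mod 2), so (1,2,3)→(1,0,2)
reduced (well bottom): (1,0,2) with a≤c, −a<b≤a
well minimum = a = 1

1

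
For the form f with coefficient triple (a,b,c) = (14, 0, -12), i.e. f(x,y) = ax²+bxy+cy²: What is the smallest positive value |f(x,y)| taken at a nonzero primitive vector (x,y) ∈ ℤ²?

descent: ρ → (-12,24,2)  [lands on river]
river: ρ → (2,24,-12)
closes: descent 1, river 2
min |a| on river = 2

2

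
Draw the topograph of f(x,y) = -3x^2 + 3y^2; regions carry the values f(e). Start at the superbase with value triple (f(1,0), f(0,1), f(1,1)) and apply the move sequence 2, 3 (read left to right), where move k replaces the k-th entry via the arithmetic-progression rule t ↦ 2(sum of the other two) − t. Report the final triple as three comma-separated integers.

start (-3,3,0) = (f(1,0),f(0,1),f(1,1))
replace slot 2: 2·((-3)+0) − 3 = -9 → (-3,-9,0)
replace slot 3: 2·((-3)+(-9)) − 0 = -24 → (-3,-9,-24)

-3,-9,-24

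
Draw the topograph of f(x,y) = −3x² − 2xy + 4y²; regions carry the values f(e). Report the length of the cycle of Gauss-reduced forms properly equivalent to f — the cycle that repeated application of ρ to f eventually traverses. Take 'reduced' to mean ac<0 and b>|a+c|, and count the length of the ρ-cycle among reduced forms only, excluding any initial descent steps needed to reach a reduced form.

D = 52, ⌊√D⌋ = 7
descent: ρ → (4,2,-3)  [lands on river]
river: ρ → (-3,4,3)
river: ρ → (3,2,-4)
river: ρ → (-4,6,1)
river: ρ → (1,6,-4)
river: ρ → (-4,2,3)
river: ρ → (3,4,-3)
river: ρ → (-3,2,4)
river: ρ → (4,6,-1)
river: ρ → (-1,6,4)
ρ-cycle length = 10 (tail of 1 descent step not counted)

10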